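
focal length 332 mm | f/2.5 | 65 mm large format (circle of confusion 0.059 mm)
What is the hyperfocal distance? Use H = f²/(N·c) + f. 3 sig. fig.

748 m

Hyperfocal distance H = f²/(N·c) + f = 332²/(2.5 × 0.059) + 332 = 110224/0.1475 + 332 ≈ 747613.4 mm ≈ 748 m.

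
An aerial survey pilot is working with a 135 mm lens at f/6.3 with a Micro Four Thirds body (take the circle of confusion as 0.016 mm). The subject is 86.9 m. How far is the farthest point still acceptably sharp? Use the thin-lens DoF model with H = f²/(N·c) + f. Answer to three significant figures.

167 m

Hyperfocal distance H = f²/(N·c) + f = 135²/(6.3 × 0.016) + 135 = 18225/0.1008 + 135 ≈ 180938.6 mm ≈ 180.9 m.
Far limit Df = s·(H − f)/(H − s) = 86900 × (180938.6 − 135) / (180938.6 − 86900) = 86900 × 180803.6 / 94038.6 ≈ 167079 mm ≈ 167 m.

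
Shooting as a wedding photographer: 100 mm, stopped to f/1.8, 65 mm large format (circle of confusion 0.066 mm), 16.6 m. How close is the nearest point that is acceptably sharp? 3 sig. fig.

13.9 m

Hyperfocal distance H = f²/(N·c) + f = 100²/(1.8 × 0.066) + 100 = 10000/0.1188 + 100 ≈ 84275.1 mm ≈ 84.28 m.
Near limit Dn = s·(H − f)/(H + s − 2f) = 16600 × (84275.1 − 100) / (84275.1 + 16600 − 2 × 100) = 16600 × 84175.1 / 100675.1 ≈ 13879 mm ≈ 13.9 m.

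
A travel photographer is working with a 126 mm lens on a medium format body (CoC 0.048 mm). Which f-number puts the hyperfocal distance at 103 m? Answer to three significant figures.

Rearrange H = f²/(N·c) + f for N: N = f² / ((H − f)·c).
N = 126² / ((103000 − 126) × 0.048) = 15876 / 4938 ≈ 3.22.

f/3.22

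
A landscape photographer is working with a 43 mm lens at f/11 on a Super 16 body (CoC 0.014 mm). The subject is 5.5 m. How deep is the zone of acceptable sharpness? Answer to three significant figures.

Hyperfocal distance H = f²/(N·c) + f = 43²/(11 × 0.014) + 43 = 1849/0.154 + 43 ≈ 12049.5 mm ≈ 12.05 m.
Near limit Dn = s·(H − f)/(H + s − 2f) = 5500 × (12049.5 − 43) / (12049.5 + 5500 − 2 × 43) = 5500 × 12006.5 / 17463.5 ≈ 3781.4 mm.
Far limit Df = s·(H − f)/(H − s) = 5500 × (12049.5 − 43) / (12049.5 − 5500) = 5500 × 12006.5 / 6549.5 ≈ 10082.6 mm.
Depth of field = Df − Dn = 10082.6 − 3781.4 ≈ 6301.2 mm ≈ 6.30 m.

6.30 m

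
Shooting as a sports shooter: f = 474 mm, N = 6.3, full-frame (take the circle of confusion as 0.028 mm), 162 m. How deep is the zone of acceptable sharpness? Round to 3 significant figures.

41.8 m

Hyperfocal distance H = f²/(N·c) + f = 474²/(6.3 × 0.028) + 474 = 224676/0.1764 + 474 ≈ 1274147.5 mm ≈ 1274 m.
Near limit Dn = s·(H − f)/(H + s − 2f) = 162000 × (1274147.5 − 474) / (1274147.5 + 162000 − 2 × 474) = 162000 × 1273673.5 / 1435199.5 ≈ 143768 mm.
Far limit Df = s·(H − f)/(H − s) = 162000 × (1274147.5 − 474) / (1274147.5 − 162000) = 162000 × 1273673.5 / 1112147.5 ≈ 185529 mm.
Depth of field = Df − Dn = 185529 − 143768 ≈ 41761 mm ≈ 41.8 m.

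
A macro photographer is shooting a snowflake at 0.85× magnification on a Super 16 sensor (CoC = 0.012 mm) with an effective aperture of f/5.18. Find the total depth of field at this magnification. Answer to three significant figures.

At magnification m, DoF ≈ 2·N_eff·c/m² = 2 × 5.18 × 0.012 / 0.85² = 0.1243 / 0.7225 ≈ 0.172 mm.

0.172 mm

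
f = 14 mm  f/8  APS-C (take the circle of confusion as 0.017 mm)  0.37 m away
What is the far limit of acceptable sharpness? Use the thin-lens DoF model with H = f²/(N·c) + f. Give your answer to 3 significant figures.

491 mm

Hyperfocal distance H = f²/(N·c) + f = 14²/(8 × 0.017) + 14 = 196/0.136 + 14 ≈ 1455.2 mm ≈ 1.455 m.
Far limit Df = s·(H − f)/(H − s) = 370 × (1455.2 − 14) / (1455.2 − 370) = 370 × 1441.2 / 1085.2 ≈ 491.38 mm.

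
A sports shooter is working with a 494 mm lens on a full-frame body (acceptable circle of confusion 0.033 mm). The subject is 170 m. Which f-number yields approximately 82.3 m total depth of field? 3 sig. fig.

f/10

Write h = H − f = f²/(N·c). The thin-lens limits are Dn = s·h/(h + (s−f)) and Df = s·h/(h − (s−f)), so DoF = Df − Dn = 2·s·(s−f)·h / (h² − (s−f)²).
That is a quadratic in h: DoF·h² − 2·s·(s−f)·h − DoF·(s−f)² = 0 ⇒ h = (s−f)·(s + √(s² + DoF²)) / DoF = 169506 × (170000 + √(170000² + 82300²)) / 82300 = 169506 × (170000 + 188874) / 82300 ≈ 739140 mm.
Then N = f²/(c·h) = 494² / (0.033 × 739140) = 244036 / 24392 ≈ 10.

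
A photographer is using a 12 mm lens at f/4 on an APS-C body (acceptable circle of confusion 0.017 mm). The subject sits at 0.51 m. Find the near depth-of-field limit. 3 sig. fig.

413 mm

Hyperfocal distance H = f²/(N·c) + f = 12²/(4 × 0.017) + 12 = 144/0.068 + 12 ≈ 2129.6 mm ≈ 2.130 m.
Near limit Dn = s·(H − f)/(H + s − 2f) = 510 × (2129.6 − 12) / (2129.6 + 510 − 2 × 12) = 510 × 2117.6 / 2615.6 ≈ 412.90 mm.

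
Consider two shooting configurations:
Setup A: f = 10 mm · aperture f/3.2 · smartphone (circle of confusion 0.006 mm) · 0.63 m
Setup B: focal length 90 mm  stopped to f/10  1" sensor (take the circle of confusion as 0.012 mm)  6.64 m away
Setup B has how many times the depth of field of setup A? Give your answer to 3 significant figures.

Setup A: H = 10²/(3.2×0.006) + 10 ≈ 5218.3 mm; DoF = Df − Dn = 715.13 − 562.98 ≈ 152.15 mm.
Setup B: H = 90²/(10×0.012) + 90 ≈ 67590.0 mm; DoF = Df − Dn = 7353.6 − 6052.7 ≈ 1300.9 mm.
Ratio = 1300.9 / 152.15 ≈ 8.55.

8.55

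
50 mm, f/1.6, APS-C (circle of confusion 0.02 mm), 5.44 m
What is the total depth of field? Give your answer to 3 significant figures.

Hyperfocal distance H = f²/(N·c) + f = 50²/(1.6 × 0.02) + 50 = 2500/0.032 + 50 ≈ 78175.0 mm ≈ 78.17 m.
Near limit Dn = s·(H − f)/(H + s − 2f) = 5440 × (78175.0 − 50) / (78175.0 + 5440 − 2 × 50) = 5440 × 78125.0 / 83515.0 ≈ 5088.91 mm.
Far limit Df = s·(H − f)/(H − s) = 5440 × (78175.0 − 50) / (78175.0 − 5440) = 5440 × 78125.0 / 72735.0 ≈ 5843.13 mm.
Depth of field = Df − Dn = 5843.13 − 5088.91 ≈ 754.22 mm ≈ 0.754 m.

0.754 m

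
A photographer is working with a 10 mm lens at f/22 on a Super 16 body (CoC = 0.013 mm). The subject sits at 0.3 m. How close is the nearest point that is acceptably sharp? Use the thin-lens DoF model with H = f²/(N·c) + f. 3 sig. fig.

164 mm

Hyperfocal distance H = f²/(N·c) + f = 10²/(22 × 0.013) + 10 = 100/0.286 + 10 ≈ 359.7 mm ≈ 0.360 m.
Near limit Dn = s·(H − f)/(H + s − 2f) = 300 × (359.7 − 10) / (359.7 + 300 − 2 × 10) = 300 × 349.7 / 639.7 ≈ 163.99 mm.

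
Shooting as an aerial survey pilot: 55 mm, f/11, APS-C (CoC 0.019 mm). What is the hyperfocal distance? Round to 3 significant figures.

14.5 m

Hyperfocal distance H = f²/(N·c) + f = 55²/(11 × 0.019) + 55 = 3025/0.209 + 55 ≈ 14528.7 mm ≈ 14.5 m.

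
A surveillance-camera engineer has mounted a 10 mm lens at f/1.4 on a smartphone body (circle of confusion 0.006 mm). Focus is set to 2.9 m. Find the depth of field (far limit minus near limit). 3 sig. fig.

Hyperfocal distance H = f²/(N·c) + f = 10²/(1.4 × 0.006) + 10 = 100/0.0084 + 10 ≈ 11914.8 mm ≈ 11.91 m.
Near limit Dn = s·(H − f)/(H + s − 2f) = 2900 × (11914.8 − 10) / (11914.8 + 2900 − 2 × 10) = 2900 × 11904.8 / 14794.8 ≈ 2333.5 mm.
Far limit Df = s·(H − f)/(H − s) = 2900 × (11914.8 − 10) / (11914.8 − 2900) = 2900 × 11904.8 / 9014.8 ≈ 3829.7 mm.
Depth of field = Df − Dn = 3829.7 − 2333.5 ≈ 1496.2 mm ≈ 1.50 m.

1.50 m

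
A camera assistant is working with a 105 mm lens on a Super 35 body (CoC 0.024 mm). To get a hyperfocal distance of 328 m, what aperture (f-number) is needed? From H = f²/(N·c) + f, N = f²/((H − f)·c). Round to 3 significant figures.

f/1.40

Rearrange H = f²/(N·c) + f for N: N = f² / ((H − f)·c).
N = 105² / ((328000 − 105) × 0.024) = 11025 / 7869 ≈ 1.40.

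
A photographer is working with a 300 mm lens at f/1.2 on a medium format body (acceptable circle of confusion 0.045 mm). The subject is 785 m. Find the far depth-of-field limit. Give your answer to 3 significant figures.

1480 m

Hyperfocal distance H = f²/(N·c) + f = 300²/(1.2 × 0.045) + 300 = 90000/0.054 + 300 ≈ 1666966.7 mm ≈ 1667 m.
Far limit Df = s·(H − f)/(H − s) = 785000 × (1666966.7 − 300) / (1666966.7 − 785000) = 785000 × 1666666.7 / 881966.7 ≈ 1483427 mm ≈ 1480 m.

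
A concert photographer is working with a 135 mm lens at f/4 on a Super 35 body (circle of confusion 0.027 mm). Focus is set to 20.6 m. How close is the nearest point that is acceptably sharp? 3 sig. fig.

18.4 m

Hyperfocal distance H = f²/(N·c) + f = 135²/(4 × 0.027) + 135 = 18225/0.108 + 135 ≈ 168885.0 mm ≈ 168.9 m.
Near limit Dn = s·(H − f)/(H + s − 2f) = 20600 × (168885.0 − 135) / (168885.0 + 20600 − 2 × 135) = 20600 × 168750.0 / 189215.0 ≈ 18372 mm ≈ 18.4 m.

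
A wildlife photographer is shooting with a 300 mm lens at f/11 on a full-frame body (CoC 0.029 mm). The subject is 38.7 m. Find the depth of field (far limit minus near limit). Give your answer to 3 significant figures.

10.7 m

Hyperfocal distance H = f²/(N·c) + f = 300²/(11 × 0.029) + 300 = 90000/0.319 + 300 ≈ 282431.7 mm ≈ 282.4 m.
Near limit Dn = s·(H − f)/(H + s − 2f) = 38700 × (282431.7 − 300) / (282431.7 + 38700 − 2 × 300) = 38700 × 282131.7 / 320531.7 ≈ 34064 mm.
Far limit Df = s·(H − f)/(H − s) = 38700 × (282431.7 − 300) / (282431.7 − 38700) = 38700 × 282131.7 / 243731.7 ≈ 44797 mm.
Depth of field = Df − Dn = 44797 − 34064 ≈ 10733 mm ≈ 10.7 m.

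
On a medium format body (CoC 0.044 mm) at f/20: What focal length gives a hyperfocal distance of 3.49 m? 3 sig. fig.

55.0 mm

From H = f²/(N·c) + f, with f ≪ H: f ≈ √(H·N·c) = √(3490 × 20 × 0.044) = √3071.2 ≈ 55.42 mm.
Exact: f² + N·c·f − N·c·H = 0 ⇒ f = (−N·c + √((N·c)² + 4·N·c·H))/2 = (−0.88 + √12286)/2 ≈ 54.980 mm ≈ 55.0 mm.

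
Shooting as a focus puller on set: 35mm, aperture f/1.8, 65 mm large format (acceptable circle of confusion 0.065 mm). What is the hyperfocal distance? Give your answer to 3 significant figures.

Hyperfocal distance H = f²/(N·c) + f = 35²/(1.8 × 0.065) + 35 = 1225/0.117 + 35 ≈ 10505.1 mm ≈ 10.5 m.

10.5 m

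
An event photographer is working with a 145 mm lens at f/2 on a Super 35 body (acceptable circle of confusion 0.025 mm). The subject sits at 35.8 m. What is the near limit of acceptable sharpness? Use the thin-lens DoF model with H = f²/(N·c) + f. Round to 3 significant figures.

Hyperfocal distance H = f²/(N·c) + f = 145²/(2 × 0.025) + 145 = 21025/0.05 + 145 ≈ 420645.0 mm ≈ 420.6 m.
Near limit Dn = s·(H − f)/(H + s − 2f) = 35800 × (420645.0 − 145) / (420645.0 + 35800 − 2 × 145) = 35800 × 420500.0 / 456155.0 ≈ 33002 mm ≈ 33.0 m.

33.0 m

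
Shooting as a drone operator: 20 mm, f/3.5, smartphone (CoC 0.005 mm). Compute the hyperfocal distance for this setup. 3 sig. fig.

22.9 m

Hyperfocal distance H = f²/(N·c) + f = 20²/(3.5 × 0.005) + 20 = 400/0.0175 + 20 ≈ 22877.1 mm ≈ 22.9 m.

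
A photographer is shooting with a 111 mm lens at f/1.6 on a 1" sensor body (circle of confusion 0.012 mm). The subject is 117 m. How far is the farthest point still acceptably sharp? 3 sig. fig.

Hyperfocal distance H = f²/(N·c) + f = 111²/(1.6 × 0.012) + 111 = 12321/0.0192 + 111 ≈ 641829.7 mm ≈ 641.8 m.
Far limit Df = s·(H − f)/(H − s) = 117000 × (641829.7 − 111) / (641829.7 − 117000) = 117000 × 641718.7 / 524829.7 ≈ 143058 mm ≈ 143 m.

143 m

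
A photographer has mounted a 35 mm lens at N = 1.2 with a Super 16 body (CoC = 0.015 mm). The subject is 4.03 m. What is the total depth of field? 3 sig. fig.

Hyperfocal distance H = f²/(N·c) + f = 35²/(1.2 × 0.015) + 35 = 1225/0.018 + 35 ≈ 68090.6 mm ≈ 68.09 m.
Near limit Dn = s·(H − f)/(H + s − 2f) = 4030 × (68090.6 − 35) / (68090.6 + 4030 − 2 × 35) = 4030 × 68055.6 / 72050.6 ≈ 3806.55 mm.
Far limit Df = s·(H − f)/(H − s) = 4030 × (68090.6 − 35) / (68090.6 − 4030) = 4030 × 68055.6 / 64060.6 ≈ 4281.32 mm.
Depth of field = Df − Dn = 4281.32 − 3806.55 ≈ 474.77 mm.

475 mm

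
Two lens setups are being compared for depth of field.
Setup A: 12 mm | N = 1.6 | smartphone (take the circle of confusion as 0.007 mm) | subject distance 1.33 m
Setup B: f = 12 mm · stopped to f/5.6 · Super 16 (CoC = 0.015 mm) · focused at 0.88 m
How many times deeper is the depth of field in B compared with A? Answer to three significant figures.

4.35

Setup A: H = 12²/(1.6×0.007) + 12 ≈ 12869.1 mm; DoF = Df − Dn = 1481.91 − 1206.34 ≈ 275.57 mm.
Setup B: H = 12²/(5.6×0.015) + 12 ≈ 1726.3 mm; DoF = Df − Dn = 1782.6 − 584.2 ≈ 1198.4 mm.
Ratio = 1198.4 / 275.57 ≈ 4.35.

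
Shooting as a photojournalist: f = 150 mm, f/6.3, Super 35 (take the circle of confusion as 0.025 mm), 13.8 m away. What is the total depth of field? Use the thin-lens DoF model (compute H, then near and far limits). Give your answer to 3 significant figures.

2.66 m

Hyperfocal distance H = f²/(N·c) + f = 150²/(6.3 × 0.025) + 150 = 22500/0.1575 + 150 ≈ 143007.1 mm ≈ 143.0 m.
Near limit Dn = s·(H − f)/(H + s − 2f) = 13800 × (143007.1 − 150) / (143007.1 + 13800 − 2 × 150) = 13800 × 142857.1 / 156507.1 ≈ 12596.4 mm.
Far limit Df = s·(H − f)/(H − s) = 13800 × (143007.1 − 150) / (143007.1 − 13800) = 13800 × 142857.1 / 129207.1 ≈ 15257.9 mm.
Depth of field = Df − Dn = 15257.9 − 12596.4 ≈ 2661.5 mm ≈ 2.66 m.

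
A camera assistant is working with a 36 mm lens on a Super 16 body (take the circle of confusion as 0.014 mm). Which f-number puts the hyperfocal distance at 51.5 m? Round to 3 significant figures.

f/1.80

Rearrange H = f²/(N·c) + f for N: N = f² / ((H − f)·c).
N = 36² / ((51500 − 36) × 0.014) = 1296 / 720.5 ≈ 1.80.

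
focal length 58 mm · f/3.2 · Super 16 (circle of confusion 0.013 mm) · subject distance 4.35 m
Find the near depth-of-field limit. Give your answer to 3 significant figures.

4.13 m

Hyperfocal distance H = f²/(N·c) + f = 58²/(3.2 × 0.013) + 58 = 3364/0.0416 + 58 ≈ 80923.4 mm ≈ 80.92 m.
Near limit Dn = s·(H − f)/(H + s − 2f) = 4350 × (80923.4 − 58) / (80923.4 + 4350 − 2 × 58) = 4350 × 80865.4 / 85157.4 ≈ 4130.8 mm ≈ 4.13 m.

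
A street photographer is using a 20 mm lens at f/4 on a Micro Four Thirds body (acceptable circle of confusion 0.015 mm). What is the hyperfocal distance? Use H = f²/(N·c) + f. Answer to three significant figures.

Hyperfocal distance H = f²/(N·c) + f = 20²/(4 × 0.015) + 20 = 400/0.06 + 20 ≈ 6686.7 mm ≈ 6.69 m.

6.69 m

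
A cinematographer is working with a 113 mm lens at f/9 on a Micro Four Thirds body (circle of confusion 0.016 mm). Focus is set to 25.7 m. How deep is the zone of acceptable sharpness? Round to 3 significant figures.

Hyperfocal distance H = f²/(N·c) + f = 113²/(9 × 0.016) + 113 = 12769/0.144 + 113 ≈ 88786.6 mm ≈ 88.79 m.
Near limit Dn = s·(H − f)/(H + s − 2f) = 25700 × (88786.6 − 113) / (88786.6 + 25700 − 2 × 113) = 25700 × 88673.6 / 114260.6 ≈ 19945 mm.
Far limit Df = s·(H − f)/(H − s) = 25700 × (88786.6 − 113) / (88786.6 − 25700) = 25700 × 88673.6 / 63086.6 ≈ 36124 mm.
Depth of field = Df − Dn = 36124 − 19945 ≈ 16179 mm ≈ 16.2 m.

16.2 m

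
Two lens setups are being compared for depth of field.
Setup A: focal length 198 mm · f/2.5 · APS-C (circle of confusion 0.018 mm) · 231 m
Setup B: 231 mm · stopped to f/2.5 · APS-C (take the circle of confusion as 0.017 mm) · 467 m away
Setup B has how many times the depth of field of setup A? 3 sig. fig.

Setup A: H = 198²/(2.5×0.018) + 198 ≈ 871398.0 mm; DoF = Df − Dn = 314253 − 182620 ≈ 131633 mm.
Setup B: H = 231²/(2.5×0.017) + 231 ≈ 1255783.9 mm; DoF = Df − Dn = 743351 − 340438 ≈ 402913 mm.
Ratio = 402913 / 131633 ≈ 3.06.

3.06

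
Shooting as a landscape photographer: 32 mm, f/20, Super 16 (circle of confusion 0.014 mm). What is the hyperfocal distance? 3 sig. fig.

Hyperfocal distance H = f²/(N·c) + f = 32²/(20 × 0.014) + 32 = 1024/0.28 + 32 ≈ 3689.1 mm ≈ 3.69 m.

3.69 m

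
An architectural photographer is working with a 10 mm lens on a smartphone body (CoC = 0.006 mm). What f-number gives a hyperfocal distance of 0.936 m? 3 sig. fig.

f/18

Rearrange H = f²/(N·c) + f for N: N = f² / ((H − f)·c).
N = 10² / ((936 − 10) × 0.006) = 100 / 5.556 ≈ 18.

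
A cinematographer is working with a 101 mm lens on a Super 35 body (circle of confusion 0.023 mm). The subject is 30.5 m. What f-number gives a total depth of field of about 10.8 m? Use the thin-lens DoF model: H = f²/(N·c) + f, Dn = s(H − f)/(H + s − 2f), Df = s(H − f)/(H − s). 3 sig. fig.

f/2.51

Write h = H − f = f²/(N·c). The thin-lens limits are Dn = s·h/(h + (s−f)) and Df = s·h/(h − (s−f)), so DoF = Df − Dn = 2·s·(s−f)·h / (h² − (s−f)²).
That is a quadratic in h: DoF·h² − 2·s·(s−f)·h − DoF·(s−f)² = 0 ⇒ h = (s−f)·(s + √(s² + DoF²)) / DoF = 30399 × (30500 + √(30500² + 10800²)) / 10800 = 30399 × (30500 + 32355.7) / 10800 ≈ 176921 mm.
Then N = f²/(c·h) = 101² / (0.023 × 176921) = 10201 / 4069.2 ≈ 2.51.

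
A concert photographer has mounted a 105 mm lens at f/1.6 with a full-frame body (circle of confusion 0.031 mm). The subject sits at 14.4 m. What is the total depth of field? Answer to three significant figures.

1.86 m

Hyperfocal distance H = f²/(N·c) + f = 105²/(1.6 × 0.031) + 105 = 11025/0.0496 + 105 ≈ 222383.2 mm ≈ 222.4 m.
Near limit Dn = s·(H − f)/(H + s − 2f) = 14400 × (222383.2 − 105) / (222383.2 + 14400 − 2 × 105) = 14400 × 222278.2 / 236573.2 ≈ 13529.9 mm.
Far limit Df = s·(H − f)/(H − s) = 14400 × (222383.2 − 105) / (222383.2 − 14400) = 14400 × 222278.2 / 207983.2 ≈ 15389.7 mm.
Depth of field = Df − Dn = 15389.7 − 13529.9 ≈ 1859.8 mm ≈ 1.86 m.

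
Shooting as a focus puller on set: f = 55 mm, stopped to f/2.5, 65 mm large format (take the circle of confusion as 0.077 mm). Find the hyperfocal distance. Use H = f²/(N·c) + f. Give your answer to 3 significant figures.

Hyperfocal distance H = f²/(N·c) + f = 55²/(2.5 × 0.077) + 55 = 3025/0.1925 + 55 ≈ 15769.3 mm ≈ 15.8 m.

15.8 m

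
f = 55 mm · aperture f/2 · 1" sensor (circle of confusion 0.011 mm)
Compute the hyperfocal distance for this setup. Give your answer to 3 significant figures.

Hyperfocal distance H = f²/(N·c) + f = 55²/(2 × 0.011) + 55 = 3025/0.022 + 55 ≈ 137555.0 mm ≈ 138 m.

138 m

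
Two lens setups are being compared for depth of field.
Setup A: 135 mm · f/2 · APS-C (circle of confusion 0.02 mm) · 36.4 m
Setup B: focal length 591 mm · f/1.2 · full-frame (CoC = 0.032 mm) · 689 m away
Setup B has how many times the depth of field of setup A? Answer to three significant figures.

Setup A: H = 135²/(2×0.02) + 135 ≈ 455760.0 mm; DoF = Df − Dn = 39547.8 − 33716.4 ≈ 5831.4 mm.
Setup B: H = 591²/(1.2×0.032) + 591 ≈ 9096450.4 mm; DoF = Df − Dn = 745416 − 640523 ≈ 104893 mm.
Ratio = 104893 / 5831.4 ≈ 18.0.

18.0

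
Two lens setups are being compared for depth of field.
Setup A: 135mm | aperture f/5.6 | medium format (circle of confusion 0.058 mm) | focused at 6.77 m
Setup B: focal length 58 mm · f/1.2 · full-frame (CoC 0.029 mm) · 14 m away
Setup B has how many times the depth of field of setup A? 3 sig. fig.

2.54

Setup A: H = 135²/(5.6×0.058) + 135 ≈ 56246.5 mm; DoF = Df − Dn = 7677.9 − 6054.1 ≈ 1623.8 mm.
Setup B: H = 58²/(1.2×0.029) + 58 ≈ 96724.7 mm; DoF = Df − Dn = 16359.5 − 12235.3 ≈ 4124.2 mm.
Ratio = 4124.2 / 1623.8 ≈ 2.54.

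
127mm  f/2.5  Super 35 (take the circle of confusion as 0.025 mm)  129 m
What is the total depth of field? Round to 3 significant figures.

172 m

Hyperfocal distance H = f²/(N·c) + f = 127²/(2.5 × 0.025) + 127 = 16129/0.0625 + 127 ≈ 258191.0 mm ≈ 258.2 m.
Near limit Dn = s·(H − f)/(H + s − 2f) = 129000 × (258191.0 − 127) / (258191.0 + 129000 − 2 × 127) = 129000 × 258064.0 / 386937.0 ≈ 86035 mm.
Far limit Df = s·(H − f)/(H − s) = 129000 × (258191.0 − 127) / (258191.0 − 129000) = 129000 × 258064.0 / 129191.0 ≈ 257682 mm.
Depth of field = Df − Dn = 257682 − 86035 ≈ 171647 mm ≈ 172 m.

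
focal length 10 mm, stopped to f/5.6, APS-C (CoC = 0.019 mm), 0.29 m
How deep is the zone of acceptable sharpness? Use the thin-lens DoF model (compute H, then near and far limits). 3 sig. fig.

Hyperfocal distance H = f²/(N·c) + f = 10²/(5.6 × 0.019) + 10 = 100/0.1064 + 10 ≈ 949.8 mm ≈ 0.950 m.
Near limit Dn = s·(H − f)/(H + s − 2f) = 290 × (949.8 − 10) / (949.8 + 290 − 2 × 10) = 290 × 939.8 / 1219.8 ≈ 223.43 mm.
Far limit Df = s·(H − f)/(H − s) = 290 × (949.8 − 10) / (949.8 − 290) = 290 × 939.8 / 659.8 ≈ 413.06 mm.
Depth of field = Df − Dn = 413.06 − 223.43 ≈ 189.63 mm.

190 mm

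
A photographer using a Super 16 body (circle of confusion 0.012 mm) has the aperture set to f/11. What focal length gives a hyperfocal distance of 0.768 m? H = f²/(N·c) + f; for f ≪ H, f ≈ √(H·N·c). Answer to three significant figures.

From H = f²/(N·c) + f, with f ≪ H: f ≈ √(H·N·c) = √(768 × 11 × 0.012) = √101.38 ≈ 10.07 mm.
Exact: f² + N·c·f − N·c·H = 0 ⇒ f = (−N·c + √((N·c)² + 4·N·c·H))/2 = (−0.132 + √405.52)/2 ≈ 10.003 mm ≈ 10.0 mm.

10.0 mm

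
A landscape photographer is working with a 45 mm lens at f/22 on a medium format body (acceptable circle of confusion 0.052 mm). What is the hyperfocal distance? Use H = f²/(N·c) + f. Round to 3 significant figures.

Hyperfocal distance H = f²/(N·c) + f = 45²/(22 × 0.052) + 45 = 2025/1.144 + 45 ≈ 1815.1 mm ≈ 1.82 m.

1.82 m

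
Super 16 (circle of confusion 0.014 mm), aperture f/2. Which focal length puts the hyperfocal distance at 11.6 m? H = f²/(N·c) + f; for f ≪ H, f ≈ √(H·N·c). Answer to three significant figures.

18.0 mm

From H = f²/(N·c) + f, with f ≪ H: f ≈ √(H·N·c) = √(11600 × 2 × 0.014) = √324.80 ≈ 18.02 mm.
The +f correction barely moves this — solving exactly, f² + N·c·f − N·c·H = 0 ⇒ f = (−N·c + √((N·c)² + 4·N·c·H))/2 = (−0.028 + √1299.2)/2 ≈ 18.008 mm, so f ≈ 18.0 mm.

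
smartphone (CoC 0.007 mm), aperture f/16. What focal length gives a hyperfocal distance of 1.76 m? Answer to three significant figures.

From H = f²/(N·c) + f, with f ≪ H: f ≈ √(H·N·c) = √(1760 × 16 × 0.007) = √197.12 ≈ 14.04 mm.
The +f correction barely moves this — solving exactly, f² + N·c·f − N·c·H = 0 ⇒ f = (−N·c + √((N·c)² + 4·N·c·H))/2 = (−0.112 + √788.49)/2 ≈ 13.984 mm, so f ≈ 14.0 mm.

14.0 mm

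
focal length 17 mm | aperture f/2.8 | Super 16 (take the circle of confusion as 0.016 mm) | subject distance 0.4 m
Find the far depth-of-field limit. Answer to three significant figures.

Hyperfocal distance H = f²/(N·c) + f = 17²/(2.8 × 0.016) + 17 = 289/0.0448 + 17 ≈ 6467.9 mm ≈ 6.468 m.
Far limit Df = s·(H − f)/(H − s) = 400 × (6467.9 − 17) / (6467.9 − 400) = 400 × 6450.9 / 6067.9 ≈ 425.25 mm.

425 mm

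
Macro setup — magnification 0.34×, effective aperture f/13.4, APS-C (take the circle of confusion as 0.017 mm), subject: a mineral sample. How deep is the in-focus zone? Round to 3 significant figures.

3.94 mm

At magnification m, DoF ≈ 2·N_eff·c/m² = 2 × 13.4 × 0.017 / 0.34² = 0.4556 / 0.1156 ≈ 3.94 mm.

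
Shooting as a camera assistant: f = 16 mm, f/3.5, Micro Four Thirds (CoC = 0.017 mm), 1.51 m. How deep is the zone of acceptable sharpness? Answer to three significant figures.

1.19 m

Hyperfocal distance H = f²/(N·c) + f = 16²/(3.5 × 0.017) + 16 = 256/0.0595 + 16 ≈ 4318.5 mm ≈ 4.319 m.
Near limit Dn = s·(H − f)/(H + s − 2f) = 1510 × (4318.5 − 16) / (4318.5 + 1510 − 2 × 16) = 1510 × 4302.5 / 5796.5 ≈ 1120.8 mm.
Far limit Df = s·(H − f)/(H − s) = 1510 × (4318.5 − 16) / (4318.5 − 1510) = 1510 × 4302.5 / 2808.5 ≈ 2313.2 mm.
Depth of field = Df − Dn = 2313.2 − 1120.8 ≈ 1192.4 mm ≈ 1.19 m.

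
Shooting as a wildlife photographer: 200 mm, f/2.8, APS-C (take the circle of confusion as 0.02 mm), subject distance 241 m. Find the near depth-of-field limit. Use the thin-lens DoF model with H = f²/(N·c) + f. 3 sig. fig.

Hyperfocal distance H = f²/(N·c) + f = 200²/(2.8 × 0.02) + 200 = 40000/0.056 + 200 ≈ 714485.7 mm ≈ 714.5 m.
Near limit Dn = s·(H − f)/(H + s − 2f) = 241000 × (714485.7 − 200) / (714485.7 + 241000 − 2 × 200) = 241000 × 714285.7 / 955085.7 ≈ 180238 mm ≈ 180 m.

180 m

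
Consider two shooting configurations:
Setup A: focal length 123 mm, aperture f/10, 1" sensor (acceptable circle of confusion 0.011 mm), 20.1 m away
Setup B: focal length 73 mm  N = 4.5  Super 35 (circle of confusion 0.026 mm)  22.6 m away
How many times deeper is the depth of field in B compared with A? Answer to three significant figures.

4.96

Setup A: H = 123²/(10×0.011) + 123 ≈ 137659.4 mm; DoF = Df − Dn = 23515.6 − 17550.8 ≈ 5964.8 mm.
Setup B: H = 73²/(4.5×0.026) + 73 ≈ 45620.0 mm; DoF = Df − Dn = 44716 − 15121 ≈ 29595 mm.
Ratio = 29595 / 5964.8 ≈ 4.96.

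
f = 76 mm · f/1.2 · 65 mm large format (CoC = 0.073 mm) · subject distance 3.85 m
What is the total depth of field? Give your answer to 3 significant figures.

442 mm

Hyperfocal distance H = f²/(N·c) + f = 76²/(1.2 × 0.073) + 76 = 5776/0.0876 + 76 ≈ 66012.1 mm ≈ 66.01 m.
Near limit Dn = s·(H − f)/(H + s − 2f) = 3850 × (66012.1 − 76) / (66012.1 + 3850 − 2 × 76) = 3850 × 65936.1 / 69710.1 ≈ 3641.57 mm.
Far limit Df = s·(H − f)/(H − s) = 3850 × (66012.1 − 76) / (66012.1 − 3850) = 3850 × 65936.1 / 62162.1 ≈ 4083.74 mm.
Depth of field = Df − Dn = 4083.74 − 3641.57 ≈ 442.17 mm.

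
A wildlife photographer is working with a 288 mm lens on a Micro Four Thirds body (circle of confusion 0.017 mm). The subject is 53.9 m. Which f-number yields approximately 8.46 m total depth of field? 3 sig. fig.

Write h = H − f = f²/(N·c). The thin-lens limits are Dn = s·h/(h + (s−f)) and Df = s·h/(h − (s−f)), so DoF = Df − Dn = 2·s·(s−f)·h / (h² − (s−f)²).
That is a quadratic in h: DoF·h² − 2·s·(s−f)·h − DoF·(s−f)² = 0 ⇒ h = (s−f)·(s + √(s² + DoF²)) / DoF = 53612 × (53900 + √(53900² + 8460²)) / 8460 = 53612 × (53900 + 54559.9) / 8460 ≈ 687323 mm.
Then N = f²/(c·h) = 288² / (0.017 × 687323) = 82944 / 11684 ≈ 7.10.

f/7.10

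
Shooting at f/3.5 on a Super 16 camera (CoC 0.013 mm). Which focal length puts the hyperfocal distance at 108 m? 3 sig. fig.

From H = f²/(N·c) + f, with f ≪ H: f ≈ √(H·N·c) = √(108000 × 3.5 × 0.013) = √4914.0 ≈ 70.10 mm.
The +f correction barely moves this — solving exactly, f² + N·c·f − N·c·H = 0 ⇒ f = (−N·c + √((N·c)² + 4·N·c·H))/2 = (−0.0455 + √19656)/2 ≈ 70.077 mm, so f ≈ 70.1 mm.

70.1 mm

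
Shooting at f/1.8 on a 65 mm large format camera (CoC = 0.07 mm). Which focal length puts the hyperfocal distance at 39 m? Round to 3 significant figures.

From H = f²/(N·c) + f, with f ≪ H: f ≈ √(H·N·c) = √(39000 × 1.8 × 0.07) = √4914.0 ≈ 70.10 mm.
Exact: f² + N·c·f − N·c·H = 0 ⇒ f = (−N·c + √((N·c)² + 4·N·c·H))/2 = (−0.126 + √19656)/2 ≈ 70.037 mm ≈ 70.0 mm.

70.0 mm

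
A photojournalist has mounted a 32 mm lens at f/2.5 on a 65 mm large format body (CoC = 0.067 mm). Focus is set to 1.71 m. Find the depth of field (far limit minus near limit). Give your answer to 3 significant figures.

Hyperfocal distance H = f²/(N·c) + f = 32²/(2.5 × 0.067) + 32 = 1024/0.1675 + 32 ≈ 6145.4 mm ≈ 6.145 m.
Near limit Dn = s·(H − f)/(H + s − 2f) = 1710 × (6145.4 − 32) / (6145.4 + 1710 − 2 × 32) = 1710 × 6113.4 / 7791.4 ≈ 1341.7 mm.
Far limit Df = s·(H − f)/(H − s) = 1710 × (6145.4 − 32) / (6145.4 − 1710) = 1710 × 6113.4 / 4435.4 ≈ 2356.9 mm.
Depth of field = Df − Dn = 2356.9 − 1341.7 ≈ 1015.2 mm ≈ 1.02 m.

1.02 m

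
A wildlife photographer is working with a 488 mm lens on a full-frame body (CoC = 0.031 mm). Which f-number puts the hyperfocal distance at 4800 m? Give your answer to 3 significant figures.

f/1.60

Rearrange H = f²/(N·c) + f for N: N = f² / ((H − f)·c).
N = 488² / ((4800000 − 488) × 0.031) = 238144 / 148785 ≈ 1.60.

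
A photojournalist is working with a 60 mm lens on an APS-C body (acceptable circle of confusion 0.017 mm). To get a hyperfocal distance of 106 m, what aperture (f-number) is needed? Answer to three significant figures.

f/2.00

Rearrange H = f²/(N·c) + f for N: N = f² / ((H − f)·c).
N = 60² / ((106000 − 60) × 0.017) = 3600 / 1801 ≈ 2.00.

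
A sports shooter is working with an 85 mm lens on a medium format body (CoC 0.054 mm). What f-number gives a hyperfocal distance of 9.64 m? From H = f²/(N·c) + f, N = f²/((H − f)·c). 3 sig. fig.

Rearrange H = f²/(N·c) + f for N: N = f² / ((H − f)·c).
N = 85² / ((9640 − 85) × 0.054) = 7225 / 516.0 ≈ 14.

f/14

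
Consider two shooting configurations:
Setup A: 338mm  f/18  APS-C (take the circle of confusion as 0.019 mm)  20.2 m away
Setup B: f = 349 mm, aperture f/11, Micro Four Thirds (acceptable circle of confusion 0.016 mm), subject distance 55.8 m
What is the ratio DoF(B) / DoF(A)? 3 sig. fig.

Setup A: H = 338²/(18×0.019) + 338 ≈ 334384.8 mm; DoF = Df − Dn = 21477.0 − 19066.3 ≈ 2410.7 mm.
Setup B: H = 349²/(11×0.016) + 349 ≈ 692400.1 mm; DoF = Df − Dn = 60660.5 − 51660.7 ≈ 8999.8 mm.
Ratio = 8999.8 / 2410.7 ≈ 3.73.

3.73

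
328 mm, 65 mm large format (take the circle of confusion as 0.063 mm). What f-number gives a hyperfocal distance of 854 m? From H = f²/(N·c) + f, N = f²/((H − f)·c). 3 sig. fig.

Rearrange H = f²/(N·c) + f for N: N = f² / ((H − f)·c).
N = 328² / ((854000 − 328) × 0.063) = 107584 / 53781 ≈ 2.00.

f/2.00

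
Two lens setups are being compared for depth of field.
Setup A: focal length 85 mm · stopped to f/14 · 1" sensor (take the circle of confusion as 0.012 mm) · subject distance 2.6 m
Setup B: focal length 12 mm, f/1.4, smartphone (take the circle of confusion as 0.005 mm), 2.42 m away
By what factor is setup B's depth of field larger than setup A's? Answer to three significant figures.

1.88

Setup A: H = 85²/(14×0.012) + 85 ≈ 43091.0 mm; DoF = Df − Dn = 2761.49 − 2456.35 ≈ 305.14 mm.
Setup B: H = 12²/(1.4×0.005) + 12 ≈ 20583.4 mm; DoF = Df − Dn = 2740.83 − 2166.41 ≈ 574.42 mm.
Ratio = 574.42 / 305.14 ≈ 1.88.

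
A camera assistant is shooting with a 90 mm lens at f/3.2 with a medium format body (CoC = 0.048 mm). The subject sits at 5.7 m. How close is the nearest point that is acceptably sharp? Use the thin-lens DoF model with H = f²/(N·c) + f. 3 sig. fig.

5.15 m

Hyperfocal distance H = f²/(N·c) + f = 90²/(3.2 × 0.048) + 90 = 8100/0.1536 + 90 ≈ 52824.4 mm ≈ 52.82 m.
Near limit Dn = s·(H − f)/(H + s − 2f) = 5700 × (52824.4 − 90) / (52824.4 + 5700 − 2 × 90) = 5700 × 52734.4 / 58344.4 ≈ 5151.9 mm ≈ 5.15 m.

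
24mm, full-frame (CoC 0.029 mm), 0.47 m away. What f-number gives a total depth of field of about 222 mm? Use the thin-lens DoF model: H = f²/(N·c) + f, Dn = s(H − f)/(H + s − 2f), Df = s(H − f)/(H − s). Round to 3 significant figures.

f/9.99

Write h = H − f = f²/(N·c). The thin-lens limits are Dn = s·h/(h + (s−f)) and Df = s·h/(h − (s−f)), so DoF = Df − Dn = 2·s·(s−f)·h / (h² − (s−f)²).
That is a quadratic in h: DoF·h² − 2·s·(s−f)·h − DoF·(s−f)² = 0 ⇒ h = (s−f)·(s + √(s² + DoF²)) / DoF = 446 × (470 + √(470² + 222²)) / 222 = 446 × (470 + 519.792) / 222 ≈ 1988.5 mm.
Then N = f²/(c·h) = 24² / (0.029 × 1988.5) = 576 / 57.667 ≈ 9.99.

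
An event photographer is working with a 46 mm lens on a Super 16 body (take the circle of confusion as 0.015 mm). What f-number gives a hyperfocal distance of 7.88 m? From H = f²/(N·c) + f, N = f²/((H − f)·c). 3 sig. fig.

f/18

Rearrange H = f²/(N·c) + f for N: N = f² / ((H − f)·c).
N = 46² / ((7880 − 46) × 0.015) = 2116 / 117.5 ≈ 18.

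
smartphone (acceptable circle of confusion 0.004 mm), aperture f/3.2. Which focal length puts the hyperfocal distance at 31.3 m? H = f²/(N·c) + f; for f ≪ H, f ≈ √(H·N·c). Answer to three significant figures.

20.0 mm

From H = f²/(N·c) + f, with f ≪ H: f ≈ √(H·N·c) = √(31300 × 3.2 × 0.004) = √400.64 ≈ 20.02 mm.
The +f correction barely moves this — solving exactly, f² + N·c·f − N·c·H = 0 ⇒ f = (−N·c + √((N·c)² + 4·N·c·H))/2 = (−0.0128 + √1602.6)/2 ≈ 20.010 mm, so f ≈ 20.0 mm.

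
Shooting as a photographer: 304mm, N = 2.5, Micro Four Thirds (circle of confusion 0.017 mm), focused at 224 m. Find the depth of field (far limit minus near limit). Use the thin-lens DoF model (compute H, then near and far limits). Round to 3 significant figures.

Hyperfocal distance H = f²/(N·c) + f = 304²/(2.5 × 0.017) + 304 = 92416/0.0425 + 304 ≈ 2174798.1 mm ≈ 2175 m.
Near limit Dn = s·(H − f)/(H + s − 2f) = 224000 × (2174798.1 − 304) / (2174798.1 + 224000 − 2 × 304) = 224000 × 2174494.1 / 2398190.1 ≈ 203106 mm.
Far limit Df = s·(H − f)/(H − s) = 224000 × (2174798.1 − 304) / (2174798.1 − 224000) = 224000 × 2174494.1 / 1950798.1 ≈ 249686 mm.
Depth of field = Df − Dn = 249686 − 203106 ≈ 46580 mm ≈ 46.6 m.

46.6 m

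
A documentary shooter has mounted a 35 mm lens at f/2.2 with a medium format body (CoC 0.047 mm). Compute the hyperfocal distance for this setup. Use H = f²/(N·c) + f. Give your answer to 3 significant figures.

11.9 m

Hyperfocal distance H = f²/(N·c) + f = 35²/(2.2 × 0.047) + 35 = 1225/0.1034 + 35 ≈ 11882.2 mm ≈ 11.9 m.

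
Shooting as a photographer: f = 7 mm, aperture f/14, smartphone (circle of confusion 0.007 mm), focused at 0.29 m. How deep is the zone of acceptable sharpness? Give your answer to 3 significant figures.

Hyperfocal distance H = f²/(N·c) + f = 7²/(14 × 0.007) + 7 = 49/0.098 + 7 ≈ 507.0 mm ≈ 0.507 m.
Near limit Dn = s·(H − f)/(H + s − 2f) = 290 × (507.0 − 7) / (507.0 + 290 − 2 × 7) = 290 × 500.0 / 783.0 ≈ 185.19 mm.
Far limit Df = s·(H − f)/(H − s) = 290 × (507.0 − 7) / (507.0 − 290) = 290 × 500.0 / 217.0 ≈ 668.20 mm.
Depth of field = Df − Dn = 668.20 − 185.19 ≈ 483.01 mm.

483 mm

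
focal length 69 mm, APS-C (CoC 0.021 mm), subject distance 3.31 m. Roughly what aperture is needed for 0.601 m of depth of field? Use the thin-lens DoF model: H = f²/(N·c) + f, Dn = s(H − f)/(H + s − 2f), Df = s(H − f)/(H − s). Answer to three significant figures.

f/6.30

Write h = H − f = f²/(N·c). The thin-lens limits are Dn = s·h/(h + (s−f)) and Df = s·h/(h − (s−f)), so DoF = Df − Dn = 2·s·(s−f)·h / (h² − (s−f)²).
That is a quadratic in h: DoF·h² − 2·s·(s−f)·h − DoF·(s−f)² = 0 ⇒ h = (s−f)·(s + √(s² + DoF²)) / DoF = 3241 × (3310 + √(3310² + 601²)) / 601 = 3241 × (3310 + 3364.12) / 601 ≈ 35991 mm.
Then N = f²/(c·h) = 69² / (0.021 × 35991) = 4761 / 755.82 ≈ 6.30.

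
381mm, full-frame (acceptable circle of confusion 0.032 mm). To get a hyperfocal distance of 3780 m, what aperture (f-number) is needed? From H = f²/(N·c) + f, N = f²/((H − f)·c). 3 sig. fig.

f/1.20

Rearrange H = f²/(N·c) + f for N: N = f² / ((H − f)·c).
N = 381² / ((3780000 − 381) × 0.032) = 145161 / 120948 ≈ 1.20.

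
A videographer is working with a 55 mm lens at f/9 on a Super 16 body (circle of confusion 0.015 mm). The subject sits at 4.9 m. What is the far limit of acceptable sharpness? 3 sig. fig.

6.25 m

Hyperfocal distance H = f²/(N·c) + f = 55²/(9 × 0.015) + 55 = 3025/0.135 + 55 ≈ 22462.4 mm ≈ 22.46 m.
Far limit Df = s·(H − f)/(H − s) = 4900 × (22462.4 − 55) / (22462.4 − 4900) = 4900 × 22407.4 / 17562.4 ≈ 6251.8 mm ≈ 6.25 m.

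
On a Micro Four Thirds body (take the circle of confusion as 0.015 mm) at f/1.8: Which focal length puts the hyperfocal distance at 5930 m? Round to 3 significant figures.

400 mm

From H = f²/(N·c) + f, with f ≪ H: f ≈ √(H·N·c) = √(5930000 × 1.8 × 0.015) = √160110 ≈ 400.1 mm.
The +f correction barely moves this — solving exactly, f² + N·c·f − N·c·H = 0 ⇒ f = (−N·c + √((N·c)² + 4·N·c·H))/2 = (−0.027 + √640440)/2 ≈ 400.12 mm, so f ≈ 400 mm.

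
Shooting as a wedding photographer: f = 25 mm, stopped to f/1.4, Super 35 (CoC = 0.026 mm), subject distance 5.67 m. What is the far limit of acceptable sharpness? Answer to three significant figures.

8.45 m

Hyperfocal distance H = f²/(N·c) + f = 25²/(1.4 × 0.026) + 25 = 625/0.0364 + 25 ≈ 17195.3 mm ≈ 17.20 m.
Far limit Df = s·(H − f)/(H − s) = 5670 × (17195.3 − 25) / (17195.3 − 5670) = 5670 × 17170.3 / 11525.3 ≈ 8447.1 mm ≈ 8.45 m.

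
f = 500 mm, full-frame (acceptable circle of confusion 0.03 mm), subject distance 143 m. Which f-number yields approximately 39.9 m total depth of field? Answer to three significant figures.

Write h = H − f = f²/(N·c). The thin-lens limits are Dn = s·h/(h + (s−f)) and Df = s·h/(h − (s−f)), so DoF = Df − Dn = 2·s·(s−f)·h / (h² − (s−f)²).
That is a quadratic in h: DoF·h² − 2·s·(s−f)·h − DoF·(s−f)² = 0 ⇒ h = (s−f)·(s + √(s² + DoF²)) / DoF = 142500 × (143000 + √(143000² + 39900²)) / 39900 = 142500 × (143000 + 148462) / 39900 ≈ 1040936 mm.
Then N = f²/(c·h) = 500² / (0.03 × 1040936) = 250000 / 31228 ≈ 8.01.

f/8.01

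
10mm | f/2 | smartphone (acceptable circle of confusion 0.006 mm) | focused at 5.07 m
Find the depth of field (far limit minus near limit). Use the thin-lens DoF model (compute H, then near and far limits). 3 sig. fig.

Hyperfocal distance H = f²/(N·c) + f = 10²/(2 × 0.006) + 10 = 100/0.012 + 10 ≈ 8343.3 mm ≈ 8.343 m.
Near limit Dn = s·(H − f)/(H + s − 2f) = 5070 × (8343.3 − 10) / (8343.3 + 5070 − 2 × 10) = 5070 × 8333.3 / 13393.3 ≈ 3154.6 mm.
Far limit Df = s·(H − f)/(H − s) = 5070 × (8343.3 − 10) / (8343.3 − 5070) = 5070 × 8333.3 / 3273.3 ≈ 12907.3 mm.
Depth of field = Df − Dn = 12907.3 − 3154.6 ≈ 9752.7 mm ≈ 9.75 m.

9.75 m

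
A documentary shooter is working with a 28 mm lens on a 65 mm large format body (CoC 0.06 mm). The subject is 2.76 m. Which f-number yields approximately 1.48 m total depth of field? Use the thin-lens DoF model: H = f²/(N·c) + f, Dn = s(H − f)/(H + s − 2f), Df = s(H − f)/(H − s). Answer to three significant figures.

f/1.20

Write h = H − f = f²/(N·c). The thin-lens limits are Dn = s·h/(h + (s−f)) and Df = s·h/(h − (s−f)), so DoF = Df − Dn = 2·s·(s−f)·h / (h² − (s−f)²).
That is a quadratic in h: DoF·h² − 2·s·(s−f)·h − DoF·(s−f)² = 0 ⇒ h = (s−f)·(s + √(s² + DoF²)) / DoF = 2732 × (2760 + √(2760² + 1480²)) / 1480 = 2732 × (2760 + 3131.77) / 1480 ≈ 10876 mm.
Then N = f²/(c·h) = 28² / (0.06 × 10876) = 784 / 652.55 ≈ 1.20.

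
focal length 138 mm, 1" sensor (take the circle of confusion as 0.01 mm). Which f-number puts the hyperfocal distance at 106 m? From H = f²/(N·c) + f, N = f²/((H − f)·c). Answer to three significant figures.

Rearrange H = f²/(N·c) + f for N: N = f² / ((H − f)·c).
N = 138² / ((106000 − 138) × 0.01) = 19044 / 1059 ≈ 18.

f/18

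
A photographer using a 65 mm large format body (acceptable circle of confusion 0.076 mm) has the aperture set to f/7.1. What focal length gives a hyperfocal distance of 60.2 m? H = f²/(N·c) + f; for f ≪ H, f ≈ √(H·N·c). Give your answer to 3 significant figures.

From H = f²/(N·c) + f, with f ≪ H: f ≈ √(H·N·c) = √(60200 × 7.1 × 0.076) = √32484 ≈ 180.2 mm.
The +f correction barely moves this — solving exactly, f² + N·c·f − N·c·H = 0 ⇒ f = (−N·c + √((N·c)² + 4·N·c·H))/2 = (−0.5396 + √129936)/2 ≈ 179.96 mm, so f ≈ 180 mm.

180 mm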